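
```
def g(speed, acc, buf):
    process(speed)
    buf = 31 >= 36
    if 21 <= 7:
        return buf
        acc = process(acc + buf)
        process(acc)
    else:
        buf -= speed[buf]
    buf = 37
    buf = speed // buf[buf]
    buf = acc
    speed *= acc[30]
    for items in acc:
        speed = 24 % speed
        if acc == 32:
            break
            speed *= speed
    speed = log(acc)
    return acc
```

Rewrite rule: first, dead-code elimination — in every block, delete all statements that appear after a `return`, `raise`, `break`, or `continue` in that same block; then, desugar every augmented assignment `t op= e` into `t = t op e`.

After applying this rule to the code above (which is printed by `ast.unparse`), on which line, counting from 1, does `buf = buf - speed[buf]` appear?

Transformed code:
def g(speed, acc, buf):
    process(speed)
    buf = 31 >= 36
    if 21 <= 7:
        return buf
    else:
        buf = buf - speed[buf]
    buf = 37
    buf = speed // buf[buf]
    buf = acc
    speed = speed * acc[30]
    for items in acc:
        speed = 24 % speed
        if acc == 32:
            break
    speed = log(acc)
    return acc

7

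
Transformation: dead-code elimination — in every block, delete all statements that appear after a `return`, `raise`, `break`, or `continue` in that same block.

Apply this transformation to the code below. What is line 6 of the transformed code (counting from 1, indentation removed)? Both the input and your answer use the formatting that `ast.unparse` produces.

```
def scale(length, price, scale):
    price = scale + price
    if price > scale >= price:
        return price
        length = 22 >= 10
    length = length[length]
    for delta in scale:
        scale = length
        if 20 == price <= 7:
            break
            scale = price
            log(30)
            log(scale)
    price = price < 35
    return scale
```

for delta in scale:

Transformed code:
def scale(length, price, scale):
    price = scale + price
    if price > scale >= price:
        return price
    length = length[length]
    for delta in scale:
        scale = length
        if 20 == price <= 7:
            break
    price = price < 35
    return scale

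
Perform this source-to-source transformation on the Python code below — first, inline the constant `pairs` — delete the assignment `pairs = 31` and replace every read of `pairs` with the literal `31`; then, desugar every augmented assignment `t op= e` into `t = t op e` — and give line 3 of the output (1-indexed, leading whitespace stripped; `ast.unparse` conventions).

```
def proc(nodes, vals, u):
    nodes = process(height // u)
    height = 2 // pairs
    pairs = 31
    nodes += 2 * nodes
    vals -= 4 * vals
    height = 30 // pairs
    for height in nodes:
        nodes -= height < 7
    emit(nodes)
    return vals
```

Transformed code:
def proc(nodes, vals, u):
    nodes = process(height // u)
    height = 2 // 31
    nodes = nodes + 2 * nodes
    vals = vals - 4 * vals
    height = 30 // 31
    for height in nodes:
        nodes = nodes - (height < 7)
    emit(nodes)
    return vals

height = 2 // 31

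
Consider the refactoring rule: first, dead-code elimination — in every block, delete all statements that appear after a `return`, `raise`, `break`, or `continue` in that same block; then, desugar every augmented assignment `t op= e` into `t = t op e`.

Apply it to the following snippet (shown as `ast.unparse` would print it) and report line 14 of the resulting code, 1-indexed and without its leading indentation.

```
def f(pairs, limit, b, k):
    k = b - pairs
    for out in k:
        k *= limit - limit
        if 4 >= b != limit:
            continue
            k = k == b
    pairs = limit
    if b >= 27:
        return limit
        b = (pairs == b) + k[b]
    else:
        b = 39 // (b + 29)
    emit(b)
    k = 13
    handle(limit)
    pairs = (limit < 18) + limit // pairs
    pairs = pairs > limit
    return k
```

handle(limit)

Transformed code:
def f(pairs, limit, b, k):
    k = b - pairs
    for out in k:
        k = k * (limit - limit)
        if 4 >= b != limit:
            continue
    pairs = limit
    if b >= 27:
        return limit
    else:
        b = 39 // (b + 29)
    emit(b)
    k = 13
    handle(limit)
    pairs = (limit < 18) + limit // pairs
    pairs = pairs > limit
    return k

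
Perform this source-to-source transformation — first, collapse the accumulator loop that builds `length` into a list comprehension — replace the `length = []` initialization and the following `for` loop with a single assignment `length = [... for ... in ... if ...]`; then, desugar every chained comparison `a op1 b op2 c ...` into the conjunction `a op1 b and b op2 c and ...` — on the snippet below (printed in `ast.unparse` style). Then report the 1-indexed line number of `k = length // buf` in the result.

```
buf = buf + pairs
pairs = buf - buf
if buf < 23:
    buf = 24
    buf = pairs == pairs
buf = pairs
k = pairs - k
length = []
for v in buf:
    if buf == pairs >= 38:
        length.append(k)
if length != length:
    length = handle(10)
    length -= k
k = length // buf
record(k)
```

12

Transformed code:
buf = buf + pairs
pairs = buf - buf
if buf < 23:
    buf = 24
    buf = pairs == pairs
buf = pairs
k = pairs - k
length = [k for v in buf if buf == pairs and pairs >= 38]
if length != length:
    length = handle(10)
    length -= k
k = length // buf
record(k)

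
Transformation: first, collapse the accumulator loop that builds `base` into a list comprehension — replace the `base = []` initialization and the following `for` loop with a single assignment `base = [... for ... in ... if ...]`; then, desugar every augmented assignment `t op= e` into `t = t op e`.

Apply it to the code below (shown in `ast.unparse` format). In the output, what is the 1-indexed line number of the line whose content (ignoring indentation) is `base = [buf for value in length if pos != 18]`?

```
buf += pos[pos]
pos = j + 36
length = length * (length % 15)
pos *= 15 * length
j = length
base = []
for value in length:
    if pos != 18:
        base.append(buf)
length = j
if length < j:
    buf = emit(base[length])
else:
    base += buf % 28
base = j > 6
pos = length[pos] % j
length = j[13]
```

Transformed code:
buf = buf + pos[pos]
pos = j + 36
length = length * (length % 15)
pos = pos * (15 * length)
j = length
base = [buf for value in length if pos != 18]
length = j
if length < j:
    buf = emit(base[length])
else:
    base = base + buf % 28
base = j > 6
pos = length[pos] % j
length = j[13]

6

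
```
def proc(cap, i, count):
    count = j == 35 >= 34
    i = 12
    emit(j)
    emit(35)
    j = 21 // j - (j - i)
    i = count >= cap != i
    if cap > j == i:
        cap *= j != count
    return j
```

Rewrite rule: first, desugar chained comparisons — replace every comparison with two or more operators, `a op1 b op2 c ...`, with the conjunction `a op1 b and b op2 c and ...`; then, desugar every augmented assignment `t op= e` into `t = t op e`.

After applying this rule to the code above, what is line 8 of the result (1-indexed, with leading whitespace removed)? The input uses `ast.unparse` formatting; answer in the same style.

if cap > j and j == i:

Transformed code:
def proc(cap, i, count):
    count = j == 35 and 35 >= 34
    i = 12
    emit(j)
    emit(35)
    j = 21 // j - (j - i)
    i = count >= cap and cap != i
    if cap > j and j == i:
        cap = cap * (j != count)
    return j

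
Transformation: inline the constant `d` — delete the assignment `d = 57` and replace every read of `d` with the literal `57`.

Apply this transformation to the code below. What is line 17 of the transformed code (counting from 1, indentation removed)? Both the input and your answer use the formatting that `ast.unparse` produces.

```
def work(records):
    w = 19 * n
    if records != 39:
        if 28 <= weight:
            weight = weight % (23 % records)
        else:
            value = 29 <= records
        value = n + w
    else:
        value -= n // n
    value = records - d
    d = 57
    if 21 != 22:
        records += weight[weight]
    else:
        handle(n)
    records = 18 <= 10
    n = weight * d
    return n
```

n = weight * 57

Transformed code:
def work(records):
    w = 19 * n
    if records != 39:
        if 28 <= weight:
            weight = weight % (23 % records)
        else:
            value = 29 <= records
        value = n + w
    else:
        value -= n // n
    value = records - 57
    if 21 != 22:
        records += weight[weight]
    else:
        handle(n)
    records = 18 <= 10
    n = weight * 57
    return n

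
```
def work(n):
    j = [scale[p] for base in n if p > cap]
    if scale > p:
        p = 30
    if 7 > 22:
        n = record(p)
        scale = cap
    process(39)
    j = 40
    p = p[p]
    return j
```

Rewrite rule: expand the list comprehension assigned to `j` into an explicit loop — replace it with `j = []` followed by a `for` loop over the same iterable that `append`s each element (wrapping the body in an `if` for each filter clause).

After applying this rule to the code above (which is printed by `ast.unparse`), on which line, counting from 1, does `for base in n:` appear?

3

Transformed code:
def work(n):
    j = []
    for base in n:
        if p > cap:
            j.append(scale[p])
    if scale > p:
        p = 30
    if 7 > 22:
        n = record(p)
        scale = cap
    process(39)
    j = 40
    p = p[p]
    return j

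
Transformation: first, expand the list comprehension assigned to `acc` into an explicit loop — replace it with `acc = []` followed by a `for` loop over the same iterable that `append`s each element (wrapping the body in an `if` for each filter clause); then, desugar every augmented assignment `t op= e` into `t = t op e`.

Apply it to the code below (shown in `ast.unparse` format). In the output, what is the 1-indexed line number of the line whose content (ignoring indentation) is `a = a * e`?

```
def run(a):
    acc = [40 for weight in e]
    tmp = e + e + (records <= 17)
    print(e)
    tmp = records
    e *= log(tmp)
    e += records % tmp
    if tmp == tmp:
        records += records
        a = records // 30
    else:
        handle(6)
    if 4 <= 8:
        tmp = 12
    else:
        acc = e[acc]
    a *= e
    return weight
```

19

Transformed code:
def run(a):
    acc = []
    for weight in e:
        acc.append(40)
    tmp = e + e + (records <= 17)
    print(e)
    tmp = records
    e = e * log(tmp)
    e = e + records % tmp
    if tmp == tmp:
        records = records + records
        a = records // 30
    else:
        handle(6)
    if 4 <= 8:
        tmp = 12
    else:
        acc = e[acc]
    a = a * e
    return weight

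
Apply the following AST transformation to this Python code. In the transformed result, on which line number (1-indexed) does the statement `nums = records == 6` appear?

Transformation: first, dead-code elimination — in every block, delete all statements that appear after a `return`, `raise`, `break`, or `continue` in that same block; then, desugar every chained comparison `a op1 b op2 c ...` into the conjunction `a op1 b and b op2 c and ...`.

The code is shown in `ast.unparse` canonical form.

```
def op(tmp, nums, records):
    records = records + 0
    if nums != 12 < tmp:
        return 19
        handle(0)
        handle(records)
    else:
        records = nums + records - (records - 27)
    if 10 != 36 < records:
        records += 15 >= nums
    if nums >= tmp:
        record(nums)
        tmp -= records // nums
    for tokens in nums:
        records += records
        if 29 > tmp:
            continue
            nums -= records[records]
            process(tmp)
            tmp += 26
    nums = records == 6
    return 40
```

Transformed code:
def op(tmp, nums, records):
    records = records + 0
    if nums != 12 and 12 < tmp:
        return 19
    else:
        records = nums + records - (records - 27)
    if 10 != 36 and 36 < records:
        records += 15 >= nums
    if nums >= tmp:
        record(nums)
        tmp -= records // nums
    for tokens in nums:
        records += records
        if 29 > tmp:
            continue
    nums = records == 6
    return 40

16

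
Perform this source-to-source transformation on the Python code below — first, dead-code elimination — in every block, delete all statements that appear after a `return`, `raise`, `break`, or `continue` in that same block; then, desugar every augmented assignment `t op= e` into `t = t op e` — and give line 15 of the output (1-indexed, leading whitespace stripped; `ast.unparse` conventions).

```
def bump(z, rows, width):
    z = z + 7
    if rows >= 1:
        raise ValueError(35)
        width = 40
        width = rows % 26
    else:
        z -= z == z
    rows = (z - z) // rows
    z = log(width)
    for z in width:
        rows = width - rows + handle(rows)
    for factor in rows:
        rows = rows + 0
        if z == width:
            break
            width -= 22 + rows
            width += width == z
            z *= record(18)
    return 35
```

Transformed code:
def bump(z, rows, width):
    z = z + 7
    if rows >= 1:
        raise ValueError(35)
    else:
        z = z - (z == z)
    rows = (z - z) // rows
    z = log(width)
    for z in width:
        rows = width - rows + handle(rows)
    for factor in rows:
        rows = rows + 0
        if z == width:
            break
    return 35

return 35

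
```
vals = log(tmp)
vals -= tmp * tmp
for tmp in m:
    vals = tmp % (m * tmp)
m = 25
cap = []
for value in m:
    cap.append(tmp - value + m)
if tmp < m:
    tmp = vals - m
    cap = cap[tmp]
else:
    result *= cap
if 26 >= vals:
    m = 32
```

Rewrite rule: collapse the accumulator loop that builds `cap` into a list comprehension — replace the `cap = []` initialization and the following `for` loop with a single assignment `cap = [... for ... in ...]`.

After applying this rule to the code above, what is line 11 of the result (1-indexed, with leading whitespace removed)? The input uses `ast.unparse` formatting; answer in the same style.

result *= cap

Transformed code:
vals = log(tmp)
vals -= tmp * tmp
for tmp in m:
    vals = tmp % (m * tmp)
m = 25
cap = [tmp - value + m for value in m]
if tmp < m:
    tmp = vals - m
    cap = cap[tmp]
else:
    result *= cap
if 26 >= vals:
    m = 32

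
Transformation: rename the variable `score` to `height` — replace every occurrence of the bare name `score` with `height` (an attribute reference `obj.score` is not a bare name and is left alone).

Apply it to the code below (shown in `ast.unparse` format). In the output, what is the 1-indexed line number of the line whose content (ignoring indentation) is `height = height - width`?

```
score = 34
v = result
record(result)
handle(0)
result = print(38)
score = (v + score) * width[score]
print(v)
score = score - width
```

8

Transformed code:
height = 34
v = result
record(result)
handle(0)
result = print(38)
height = (v + height) * width[height]
print(v)
height = height - width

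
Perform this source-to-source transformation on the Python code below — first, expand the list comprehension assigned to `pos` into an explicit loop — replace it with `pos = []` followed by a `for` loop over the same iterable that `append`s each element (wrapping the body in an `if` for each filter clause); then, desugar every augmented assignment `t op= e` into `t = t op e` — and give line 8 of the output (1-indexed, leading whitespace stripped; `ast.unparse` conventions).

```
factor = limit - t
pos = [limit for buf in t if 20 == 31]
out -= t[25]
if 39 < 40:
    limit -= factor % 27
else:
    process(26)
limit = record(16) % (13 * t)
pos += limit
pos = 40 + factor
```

Transformed code:
factor = limit - t
pos = []
for buf in t:
    if 20 == 31:
        pos.append(limit)
out = out - t[25]
if 39 < 40:
    limit = limit - factor % 27
else:
    process(26)
limit = record(16) % (13 * t)
pos = pos + limit
pos = 40 + factor

limit = limit - factor % 27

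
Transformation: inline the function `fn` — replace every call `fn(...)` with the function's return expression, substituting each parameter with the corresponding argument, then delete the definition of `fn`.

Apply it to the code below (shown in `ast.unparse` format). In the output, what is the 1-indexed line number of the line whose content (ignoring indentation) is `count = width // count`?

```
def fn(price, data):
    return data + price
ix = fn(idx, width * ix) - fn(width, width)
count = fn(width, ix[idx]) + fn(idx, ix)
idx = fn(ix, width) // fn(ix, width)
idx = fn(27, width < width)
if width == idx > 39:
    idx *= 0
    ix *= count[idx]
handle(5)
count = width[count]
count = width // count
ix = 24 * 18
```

10

Transformed code:
ix = width * ix + idx - (width + width)
count = ix[idx] + width + (ix + idx)
idx = (width + ix) // (width + ix)
idx = (width < width) + 27
if width == idx > 39:
    idx *= 0
    ix *= count[idx]
handle(5)
count = width[count]
count = width // count
ix = 24 * 18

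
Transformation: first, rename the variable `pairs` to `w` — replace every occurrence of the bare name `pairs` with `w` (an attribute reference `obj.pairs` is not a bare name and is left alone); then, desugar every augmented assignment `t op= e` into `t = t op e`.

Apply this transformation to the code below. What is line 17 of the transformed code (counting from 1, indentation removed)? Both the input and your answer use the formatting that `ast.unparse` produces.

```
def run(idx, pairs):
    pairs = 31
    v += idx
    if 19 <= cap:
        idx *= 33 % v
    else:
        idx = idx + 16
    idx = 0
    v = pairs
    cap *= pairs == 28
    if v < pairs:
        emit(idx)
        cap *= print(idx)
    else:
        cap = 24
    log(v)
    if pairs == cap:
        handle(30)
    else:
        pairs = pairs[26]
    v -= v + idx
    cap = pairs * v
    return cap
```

if w == cap:

Transformed code:
def run(idx, w):
    w = 31
    v = v + idx
    if 19 <= cap:
        idx = idx * (33 % v)
    else:
        idx = idx + 16
    idx = 0
    v = w
    cap = cap * (w == 28)
    if v < w:
        emit(idx)
        cap = cap * print(idx)
    else:
        cap = 24
    log(v)
    if w == cap:
        handle(30)
    else:
        w = w[26]
    v = v - (v + idx)
    cap = w * v
    return cap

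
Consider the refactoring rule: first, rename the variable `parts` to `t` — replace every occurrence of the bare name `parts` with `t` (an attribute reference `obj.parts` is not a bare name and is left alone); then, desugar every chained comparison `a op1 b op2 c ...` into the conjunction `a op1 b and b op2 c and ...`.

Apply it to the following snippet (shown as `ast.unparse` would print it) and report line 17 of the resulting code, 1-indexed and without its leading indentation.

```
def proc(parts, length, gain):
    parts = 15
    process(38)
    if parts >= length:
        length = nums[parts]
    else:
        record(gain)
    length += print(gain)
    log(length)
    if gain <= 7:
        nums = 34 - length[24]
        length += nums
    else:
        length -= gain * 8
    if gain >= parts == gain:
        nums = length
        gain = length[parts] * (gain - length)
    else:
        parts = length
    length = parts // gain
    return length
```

gain = length[t] * (gain - length)

Transformed code:
def proc(t, length, gain):
    t = 15
    process(38)
    if t >= length:
        length = nums[t]
    else:
        record(gain)
    length += print(gain)
    log(length)
    if gain <= 7:
        nums = 34 - length[24]
        length += nums
    else:
        length -= gain * 8
    if gain >= t and t == gain:
        nums = length
        gain = length[t] * (gain - length)
    else:
        t = length
    length = t // gain
    return length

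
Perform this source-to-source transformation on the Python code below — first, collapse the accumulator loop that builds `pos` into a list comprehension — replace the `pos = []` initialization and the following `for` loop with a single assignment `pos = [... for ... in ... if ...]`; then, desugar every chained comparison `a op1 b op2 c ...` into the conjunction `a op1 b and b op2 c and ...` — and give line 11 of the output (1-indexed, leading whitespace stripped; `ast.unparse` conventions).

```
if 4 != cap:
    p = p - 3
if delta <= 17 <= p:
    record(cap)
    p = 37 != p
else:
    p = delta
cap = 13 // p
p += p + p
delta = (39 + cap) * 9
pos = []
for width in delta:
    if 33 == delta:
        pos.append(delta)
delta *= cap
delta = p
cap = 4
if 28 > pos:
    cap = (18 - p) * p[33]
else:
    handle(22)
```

pos = [delta for width in delta if 33 == delta]

Transformed code:
if 4 != cap:
    p = p - 3
if delta <= 17 and 17 <= p:
    record(cap)
    p = 37 != p
else:
    p = delta
cap = 13 // p
p += p + p
delta = (39 + cap) * 9
pos = [delta for width in delta if 33 == delta]
delta *= cap
delta = p
cap = 4
if 28 > pos:
    cap = (18 - p) * p[33]
else:
    handle(22)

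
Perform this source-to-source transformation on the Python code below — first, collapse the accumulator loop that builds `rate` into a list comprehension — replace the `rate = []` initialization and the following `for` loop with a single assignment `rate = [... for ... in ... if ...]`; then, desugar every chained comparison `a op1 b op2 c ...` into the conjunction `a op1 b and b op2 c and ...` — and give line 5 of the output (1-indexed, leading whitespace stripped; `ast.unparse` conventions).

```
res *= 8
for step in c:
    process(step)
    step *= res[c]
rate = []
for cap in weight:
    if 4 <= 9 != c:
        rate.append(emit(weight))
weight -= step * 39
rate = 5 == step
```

Transformed code:
res *= 8
for step in c:
    process(step)
    step *= res[c]
rate = [emit(weight) for cap in weight if 4 <= 9 and 9 != c]
weight -= step * 39
rate = 5 == step

rate = [emit(weight) for cap in weight if 4 <= 9 and 9 != c]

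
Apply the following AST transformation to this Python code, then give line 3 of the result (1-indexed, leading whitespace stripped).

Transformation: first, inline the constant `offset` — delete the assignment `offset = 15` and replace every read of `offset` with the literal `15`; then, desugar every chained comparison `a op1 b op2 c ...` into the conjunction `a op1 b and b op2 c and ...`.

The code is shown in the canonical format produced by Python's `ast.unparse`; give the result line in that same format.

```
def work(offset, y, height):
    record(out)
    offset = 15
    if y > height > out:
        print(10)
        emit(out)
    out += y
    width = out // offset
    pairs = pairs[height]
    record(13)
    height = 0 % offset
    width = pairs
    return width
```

if y > height and height > out:

Transformed code:
def work(offset, y, height):
    record(out)
    if y > height and height > out:
        print(10)
        emit(out)
    out += y
    width = out // 15
    pairs = pairs[height]
    record(13)
    height = 0 % 15
    width = pairs
    return width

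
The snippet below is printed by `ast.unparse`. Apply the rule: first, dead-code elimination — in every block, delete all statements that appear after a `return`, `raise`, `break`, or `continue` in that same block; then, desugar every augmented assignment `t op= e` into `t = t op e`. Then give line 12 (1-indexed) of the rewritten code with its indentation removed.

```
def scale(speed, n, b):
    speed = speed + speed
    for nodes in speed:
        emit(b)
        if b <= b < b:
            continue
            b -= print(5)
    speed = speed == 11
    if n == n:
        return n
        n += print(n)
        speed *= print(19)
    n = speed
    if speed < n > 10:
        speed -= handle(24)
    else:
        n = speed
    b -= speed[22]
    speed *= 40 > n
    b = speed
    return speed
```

speed = speed - handle(24)

Transformed code:
def scale(speed, n, b):
    speed = speed + speed
    for nodes in speed:
        emit(b)
        if b <= b < b:
            continue
    speed = speed == 11
    if n == n:
        return n
    n = speed
    if speed < n > 10:
        speed = speed - handle(24)
    else:
        n = speed
    b = b - speed[22]
    speed = speed * (40 > n)
    b = speed
    return speed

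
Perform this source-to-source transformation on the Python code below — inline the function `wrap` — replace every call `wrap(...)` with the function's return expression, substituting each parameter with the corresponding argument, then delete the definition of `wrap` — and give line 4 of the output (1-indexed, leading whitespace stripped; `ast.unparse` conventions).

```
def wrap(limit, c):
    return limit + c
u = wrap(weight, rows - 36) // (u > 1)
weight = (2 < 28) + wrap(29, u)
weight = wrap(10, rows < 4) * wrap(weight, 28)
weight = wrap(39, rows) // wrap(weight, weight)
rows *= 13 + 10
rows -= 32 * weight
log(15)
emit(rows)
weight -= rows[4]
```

weight = (39 + rows) // (weight + weight)

Transformed code:
u = (weight + (rows - 36)) // (u > 1)
weight = (2 < 28) + (29 + u)
weight = (10 + (rows < 4)) * (weight + 28)
weight = (39 + rows) // (weight + weight)
rows *= 13 + 10
rows -= 32 * weight
log(15)
emit(rows)
weight -= rows[4]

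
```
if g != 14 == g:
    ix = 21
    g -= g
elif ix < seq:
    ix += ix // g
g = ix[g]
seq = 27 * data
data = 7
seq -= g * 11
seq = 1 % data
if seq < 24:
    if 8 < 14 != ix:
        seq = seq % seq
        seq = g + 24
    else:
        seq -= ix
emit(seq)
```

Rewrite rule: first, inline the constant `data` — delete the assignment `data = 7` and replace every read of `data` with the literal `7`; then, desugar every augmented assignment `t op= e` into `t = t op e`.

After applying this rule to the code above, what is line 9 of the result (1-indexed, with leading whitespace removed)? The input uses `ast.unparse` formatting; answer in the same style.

seq = 1 % 7

Transformed code:
if g != 14 == g:
    ix = 21
    g = g - g
elif ix < seq:
    ix = ix + ix // g
g = ix[g]
seq = 27 * 7
seq = seq - g * 11
seq = 1 % 7
if seq < 24:
    if 8 < 14 != ix:
        seq = seq % seq
        seq = g + 24
    else:
        seq = seq - ix
emit(seq)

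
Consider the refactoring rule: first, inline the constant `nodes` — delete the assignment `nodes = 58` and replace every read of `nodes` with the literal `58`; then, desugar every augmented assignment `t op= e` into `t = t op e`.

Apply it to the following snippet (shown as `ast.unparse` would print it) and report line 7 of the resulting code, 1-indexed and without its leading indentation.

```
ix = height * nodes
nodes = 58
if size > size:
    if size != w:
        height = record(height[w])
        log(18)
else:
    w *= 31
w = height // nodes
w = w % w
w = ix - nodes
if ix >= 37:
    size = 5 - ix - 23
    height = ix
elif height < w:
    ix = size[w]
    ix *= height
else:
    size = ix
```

Transformed code:
ix = height * 58
if size > size:
    if size != w:
        height = record(height[w])
        log(18)
else:
    w = w * 31
w = height // 58
w = w % w
w = ix - 58
if ix >= 37:
    size = 5 - ix - 23
    height = ix
elif height < w:
    ix = size[w]
    ix = ix * height
else:
    size = ix

w = w * 31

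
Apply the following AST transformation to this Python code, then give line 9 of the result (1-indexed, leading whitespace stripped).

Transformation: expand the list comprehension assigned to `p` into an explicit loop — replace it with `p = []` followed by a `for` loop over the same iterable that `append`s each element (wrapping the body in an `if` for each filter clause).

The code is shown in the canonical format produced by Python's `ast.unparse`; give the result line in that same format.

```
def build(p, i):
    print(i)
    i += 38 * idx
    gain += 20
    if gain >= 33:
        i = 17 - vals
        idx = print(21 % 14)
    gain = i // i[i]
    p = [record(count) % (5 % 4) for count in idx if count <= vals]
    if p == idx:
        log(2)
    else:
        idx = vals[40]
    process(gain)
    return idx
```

Transformed code:
def build(p, i):
    print(i)
    i += 38 * idx
    gain += 20
    if gain >= 33:
        i = 17 - vals
        idx = print(21 % 14)
    gain = i // i[i]
    p = []
    for count in idx:
        if count <= vals:
            p.append(record(count) % (5 % 4))
    if p == idx:
        log(2)
    else:
        idx = vals[40]
    process(gain)
    return idx

p = []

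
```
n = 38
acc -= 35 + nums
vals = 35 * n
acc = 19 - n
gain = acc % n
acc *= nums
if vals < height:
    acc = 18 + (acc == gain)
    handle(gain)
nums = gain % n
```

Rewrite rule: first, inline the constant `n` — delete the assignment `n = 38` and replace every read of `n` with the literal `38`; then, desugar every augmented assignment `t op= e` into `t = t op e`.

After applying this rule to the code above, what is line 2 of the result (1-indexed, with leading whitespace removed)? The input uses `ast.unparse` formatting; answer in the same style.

vals = 35 * 38

Transformed code:
acc = acc - (35 + nums)
vals = 35 * 38
acc = 19 - 38
gain = acc % 38
acc = acc * nums
if vals < height:
    acc = 18 + (acc == gain)
    handle(gain)
nums = gain % 38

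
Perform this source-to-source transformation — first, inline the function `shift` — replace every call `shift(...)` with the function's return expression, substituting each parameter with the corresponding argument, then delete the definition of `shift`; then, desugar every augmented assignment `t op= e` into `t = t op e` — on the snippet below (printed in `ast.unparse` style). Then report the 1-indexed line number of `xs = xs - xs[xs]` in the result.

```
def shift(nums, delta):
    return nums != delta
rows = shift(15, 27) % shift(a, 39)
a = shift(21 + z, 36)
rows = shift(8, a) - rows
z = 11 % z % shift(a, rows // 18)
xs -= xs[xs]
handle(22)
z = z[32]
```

Transformed code:
rows = (15 != 27) % (a != 39)
a = 21 + z != 36
rows = (8 != a) - rows
z = 11 % z % (a != rows // 18)
xs = xs - xs[xs]
handle(22)
z = z[32]

5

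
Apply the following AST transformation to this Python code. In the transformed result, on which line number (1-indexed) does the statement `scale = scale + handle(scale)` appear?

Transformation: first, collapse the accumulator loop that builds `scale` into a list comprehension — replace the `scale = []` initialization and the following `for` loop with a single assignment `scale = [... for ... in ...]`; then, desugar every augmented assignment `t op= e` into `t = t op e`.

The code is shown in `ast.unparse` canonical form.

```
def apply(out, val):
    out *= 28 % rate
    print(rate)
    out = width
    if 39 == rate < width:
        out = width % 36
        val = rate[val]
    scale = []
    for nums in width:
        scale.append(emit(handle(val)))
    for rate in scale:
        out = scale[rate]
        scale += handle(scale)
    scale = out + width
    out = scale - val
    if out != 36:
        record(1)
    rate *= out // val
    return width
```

Transformed code:
def apply(out, val):
    out = out * (28 % rate)
    print(rate)
    out = width
    if 39 == rate < width:
        out = width % 36
        val = rate[val]
    scale = [emit(handle(val)) for nums in width]
    for rate in scale:
        out = scale[rate]
        scale = scale + handle(scale)
    scale = out + width
    out = scale - val
    if out != 36:
        record(1)
    rate = rate * (out // val)
    return width

11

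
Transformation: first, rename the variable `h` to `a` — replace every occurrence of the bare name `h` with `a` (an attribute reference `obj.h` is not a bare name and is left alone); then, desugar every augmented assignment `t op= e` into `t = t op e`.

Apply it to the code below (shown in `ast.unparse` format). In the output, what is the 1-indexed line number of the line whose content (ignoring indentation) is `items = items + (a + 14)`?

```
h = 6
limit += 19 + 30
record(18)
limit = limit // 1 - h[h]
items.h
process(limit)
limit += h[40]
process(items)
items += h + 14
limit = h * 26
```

Transformed code:
a = 6
limit = limit + (19 + 30)
record(18)
limit = limit // 1 - a[a]
items.h
process(limit)
limit = limit + a[40]
process(items)
items = items + (a + 14)
limit = a * 26

9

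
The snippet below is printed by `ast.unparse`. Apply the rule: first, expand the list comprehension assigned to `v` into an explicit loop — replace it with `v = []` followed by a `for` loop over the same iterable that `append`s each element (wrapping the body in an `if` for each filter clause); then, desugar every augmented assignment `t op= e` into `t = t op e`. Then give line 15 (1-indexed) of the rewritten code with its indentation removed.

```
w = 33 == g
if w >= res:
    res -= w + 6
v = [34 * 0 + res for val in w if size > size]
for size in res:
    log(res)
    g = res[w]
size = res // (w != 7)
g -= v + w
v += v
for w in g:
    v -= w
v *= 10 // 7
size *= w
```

v = v - w

Transformed code:
w = 33 == g
if w >= res:
    res = res - (w + 6)
v = []
for val in w:
    if size > size:
        v.append(34 * 0 + res)
for size in res:
    log(res)
    g = res[w]
size = res // (w != 7)
g = g - (v + w)
v = v + v
for w in g:
    v = v - w
v = v * (10 // 7)
size = size * w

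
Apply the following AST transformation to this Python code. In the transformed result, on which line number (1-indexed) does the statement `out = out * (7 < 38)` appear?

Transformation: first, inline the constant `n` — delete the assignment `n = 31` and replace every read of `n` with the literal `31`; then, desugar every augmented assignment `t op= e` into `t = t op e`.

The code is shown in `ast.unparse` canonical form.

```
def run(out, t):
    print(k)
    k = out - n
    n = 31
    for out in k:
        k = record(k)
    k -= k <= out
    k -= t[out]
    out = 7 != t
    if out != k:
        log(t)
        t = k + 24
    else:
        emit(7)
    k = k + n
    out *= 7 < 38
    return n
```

15

Transformed code:
def run(out, t):
    print(k)
    k = out - 31
    for out in k:
        k = record(k)
    k = k - (k <= out)
    k = k - t[out]
    out = 7 != t
    if out != k:
        log(t)
        t = k + 24
    else:
        emit(7)
    k = k + 31
    out = out * (7 < 38)
    return 31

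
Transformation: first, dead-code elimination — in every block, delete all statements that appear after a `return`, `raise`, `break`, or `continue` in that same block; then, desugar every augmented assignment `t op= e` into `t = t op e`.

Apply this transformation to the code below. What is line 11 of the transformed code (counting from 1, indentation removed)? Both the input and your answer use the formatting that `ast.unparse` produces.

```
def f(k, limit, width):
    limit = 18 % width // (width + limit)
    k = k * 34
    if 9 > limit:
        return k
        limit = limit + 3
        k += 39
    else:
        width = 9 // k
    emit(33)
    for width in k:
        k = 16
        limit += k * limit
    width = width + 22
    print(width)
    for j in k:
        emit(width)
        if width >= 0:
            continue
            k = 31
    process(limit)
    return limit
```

limit = limit + k * limit

Transformed code:
def f(k, limit, width):
    limit = 18 % width // (width + limit)
    k = k * 34
    if 9 > limit:
        return k
    else:
        width = 9 // k
    emit(33)
    for width in k:
        k = 16
        limit = limit + k * limit
    width = width + 22
    print(width)
    for j in k:
        emit(width)
        if width >= 0:
            continue
    process(limit)
    return limit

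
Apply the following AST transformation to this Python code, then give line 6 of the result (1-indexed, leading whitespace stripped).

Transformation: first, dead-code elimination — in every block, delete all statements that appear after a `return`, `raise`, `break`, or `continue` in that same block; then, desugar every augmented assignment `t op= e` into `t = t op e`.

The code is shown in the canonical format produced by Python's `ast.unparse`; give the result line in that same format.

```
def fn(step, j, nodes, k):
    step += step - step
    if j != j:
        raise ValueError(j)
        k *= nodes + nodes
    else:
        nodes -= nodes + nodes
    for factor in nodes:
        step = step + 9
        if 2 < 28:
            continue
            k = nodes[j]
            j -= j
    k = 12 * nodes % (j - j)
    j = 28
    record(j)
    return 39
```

Transformed code:
def fn(step, j, nodes, k):
    step = step + (step - step)
    if j != j:
        raise ValueError(j)
    else:
        nodes = nodes - (nodes + nodes)
    for factor in nodes:
        step = step + 9
        if 2 < 28:
            continue
    k = 12 * nodes % (j - j)
    j = 28
    record(j)
    return 39

nodes = nodes - (nodes + nodes)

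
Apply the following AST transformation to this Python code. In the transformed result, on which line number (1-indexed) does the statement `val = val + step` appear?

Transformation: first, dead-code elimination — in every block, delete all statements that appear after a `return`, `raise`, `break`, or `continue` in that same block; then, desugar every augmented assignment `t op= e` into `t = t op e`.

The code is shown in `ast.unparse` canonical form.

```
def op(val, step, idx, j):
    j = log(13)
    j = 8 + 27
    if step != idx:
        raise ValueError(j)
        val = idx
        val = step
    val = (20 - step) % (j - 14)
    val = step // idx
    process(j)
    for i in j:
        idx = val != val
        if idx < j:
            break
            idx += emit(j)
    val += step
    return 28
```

Transformed code:
def op(val, step, idx, j):
    j = log(13)
    j = 8 + 27
    if step != idx:
        raise ValueError(j)
    val = (20 - step) % (j - 14)
    val = step // idx
    process(j)
    for i in j:
        idx = val != val
        if idx < j:
            break
    val = val + step
    return 28

13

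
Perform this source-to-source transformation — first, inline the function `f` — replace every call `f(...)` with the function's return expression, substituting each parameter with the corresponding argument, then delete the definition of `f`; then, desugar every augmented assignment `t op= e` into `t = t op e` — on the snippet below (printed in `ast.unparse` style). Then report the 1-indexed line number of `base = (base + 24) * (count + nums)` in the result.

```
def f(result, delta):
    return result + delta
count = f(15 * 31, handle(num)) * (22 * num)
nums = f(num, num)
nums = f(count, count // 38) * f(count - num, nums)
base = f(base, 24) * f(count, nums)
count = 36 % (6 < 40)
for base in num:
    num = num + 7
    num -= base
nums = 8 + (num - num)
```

4

Transformed code:
count = (15 * 31 + handle(num)) * (22 * num)
nums = num + num
nums = (count + count // 38) * (count - num + nums)
base = (base + 24) * (count + nums)
count = 36 % (6 < 40)
for base in num:
    num = num + 7
    num = num - base
nums = 8 + (num - num)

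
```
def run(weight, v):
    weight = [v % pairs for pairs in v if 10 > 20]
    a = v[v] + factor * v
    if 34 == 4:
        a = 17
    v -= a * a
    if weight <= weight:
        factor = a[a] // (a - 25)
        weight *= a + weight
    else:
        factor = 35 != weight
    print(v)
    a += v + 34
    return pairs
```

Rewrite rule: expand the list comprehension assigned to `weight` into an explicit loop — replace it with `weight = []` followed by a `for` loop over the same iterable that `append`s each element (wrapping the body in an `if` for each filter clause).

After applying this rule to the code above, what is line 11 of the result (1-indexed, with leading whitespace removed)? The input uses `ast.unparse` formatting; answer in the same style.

Transformed code:
def run(weight, v):
    weight = []
    for pairs in v:
        if 10 > 20:
            weight.append(v % pairs)
    a = v[v] + factor * v
    if 34 == 4:
        a = 17
    v -= a * a
    if weight <= weight:
        factor = a[a] // (a - 25)
        weight *= a + weight
    else:
        factor = 35 != weight
    print(v)
    a += v + 34
    return pairs

factor = a[a] // (a - 25)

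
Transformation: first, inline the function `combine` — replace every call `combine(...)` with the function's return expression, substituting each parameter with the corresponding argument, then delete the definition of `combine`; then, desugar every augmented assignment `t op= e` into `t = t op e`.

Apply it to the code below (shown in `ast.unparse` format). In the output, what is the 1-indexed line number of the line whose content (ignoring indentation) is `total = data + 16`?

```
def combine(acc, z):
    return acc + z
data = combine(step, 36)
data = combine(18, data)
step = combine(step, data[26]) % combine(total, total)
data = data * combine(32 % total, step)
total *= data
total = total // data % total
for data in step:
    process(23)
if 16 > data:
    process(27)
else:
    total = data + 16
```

Transformed code:
data = step + 36
data = 18 + data
step = (step + data[26]) % (total + total)
data = data * (32 % total + step)
total = total * data
total = total // data % total
for data in step:
    process(23)
if 16 > data:
    process(27)
else:
    total = data + 16

12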